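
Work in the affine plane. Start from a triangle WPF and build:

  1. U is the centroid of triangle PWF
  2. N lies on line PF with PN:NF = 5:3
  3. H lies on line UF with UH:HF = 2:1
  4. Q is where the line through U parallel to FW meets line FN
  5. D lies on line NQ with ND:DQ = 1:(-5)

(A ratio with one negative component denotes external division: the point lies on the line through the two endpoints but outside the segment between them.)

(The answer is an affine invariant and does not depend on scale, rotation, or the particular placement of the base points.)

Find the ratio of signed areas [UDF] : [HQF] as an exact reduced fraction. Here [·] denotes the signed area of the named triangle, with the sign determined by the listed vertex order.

Assign W = (0, 0), P = (1, 0), F = (0, 1) — the answer is frame-independent, so this choice is without loss of generality.
1. U is the centroid of triangle PWF ⇒ U = (1/3, 1/3)
2. N lies on line PF with PN:NF = 5:3 ⇒ N = (3/8, 5/8)
3. H lies on line UF with UH:HF = 2:1 ⇒ H = (1/9, 7/9)
4. Q is where the line through U parallel to FW meets line FN ⇒ Q = (1/3, 2/3)
5. D lies on line NQ with ND:DQ = 1:(-5) ⇒ D = (37/96, 59/96)
2·[UDF] = 37/288, 2·[HQF] = 1/27
[UDF]:[HQF] = 37/288:1/27 = 111/32

[UDF]:[HQF] = 111/32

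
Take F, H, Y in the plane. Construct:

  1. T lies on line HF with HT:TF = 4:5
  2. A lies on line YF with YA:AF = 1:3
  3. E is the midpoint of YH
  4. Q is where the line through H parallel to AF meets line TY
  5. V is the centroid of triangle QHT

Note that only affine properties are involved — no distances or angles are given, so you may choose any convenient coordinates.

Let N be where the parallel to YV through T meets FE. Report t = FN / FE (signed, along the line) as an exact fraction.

Set F = (0, 0), H = (1, 0), Y = (0, 1); any affine frame gives the same invariant.
1. T lies on line HF with HT:TF = 4:5 ⇒ T = (5/9, 0)
2. A lies on line YF with YA:AF = 1:3 ⇒ A = (0, 3/4)
3. E is the midpoint of YH ⇒ E = (1/2, 1/2)
4. Q is where the line through H parallel to AF meets line TY ⇒ Q = (1, -4/5)
5. V is the centroid of triangle QHT ⇒ V = (23/27, -4/15)
through T parallel to YV: direction (23/27, -19/15); meets FE at N = (95/286, 95/286)
N = F + t·(E−F) with t = 95/143

t = 95/143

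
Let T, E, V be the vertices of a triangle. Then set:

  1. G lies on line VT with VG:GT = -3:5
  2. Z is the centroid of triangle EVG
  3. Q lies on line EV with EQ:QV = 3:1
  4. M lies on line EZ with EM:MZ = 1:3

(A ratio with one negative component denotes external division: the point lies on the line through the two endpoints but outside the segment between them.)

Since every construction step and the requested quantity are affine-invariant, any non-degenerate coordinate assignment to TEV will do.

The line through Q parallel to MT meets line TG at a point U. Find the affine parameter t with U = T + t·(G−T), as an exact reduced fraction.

Assign T = (0, 0), E = (1, 0), V = (0, 1) — the answer is frame-independent, so this choice is without loss of generality.
1. G lies on line VT with VG:GT = -3:5 ⇒ G = (0, 5/2)
2. Z is the centroid of triangle EVG ⇒ Z = (1/3, 7/6)
3. Q lies on line EV with EQ:QV = 3:1 ⇒ Q = (1/4, 3/4)
4. M lies on line EZ with EM:MZ = 1:3 ⇒ M = (5/6, 7/24)
through Q parallel to MT: direction (-5/6, -7/24); meets TG at U = (0, 53/80)
U = T + t·(G−T) with t = 53/200

t = 53/200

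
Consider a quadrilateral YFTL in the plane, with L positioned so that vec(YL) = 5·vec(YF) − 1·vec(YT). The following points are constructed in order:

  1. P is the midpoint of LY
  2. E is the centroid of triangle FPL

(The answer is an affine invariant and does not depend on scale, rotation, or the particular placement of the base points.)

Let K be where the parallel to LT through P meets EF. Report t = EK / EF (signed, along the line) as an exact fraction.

t = 4/7

Assign Y = (0, 0), F = (1, 0), T = (0, 1), L = (5, -1) — the answer is frame-independent, so this choice is without loss of generality.
1. P is the midpoint of LY ⇒ P = (5/2, -1/2)
2. E is the centroid of triangle FPL ⇒ E = (17/6, -1/2)
through P parallel to LT: direction (-5, 2); meets EF at K = (25/14, -3/14)
K = E + t·(F−E) with t = 4/7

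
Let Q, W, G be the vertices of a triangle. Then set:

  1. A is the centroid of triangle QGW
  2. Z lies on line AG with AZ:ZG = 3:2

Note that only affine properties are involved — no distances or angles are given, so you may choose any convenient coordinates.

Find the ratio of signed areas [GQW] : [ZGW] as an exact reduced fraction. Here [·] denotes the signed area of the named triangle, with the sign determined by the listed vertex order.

[GQW]:[ZGW] = -15/2

Assign Q = (0, 0), W = (1, 0), G = (0, 1) — the answer is frame-independent, so this choice is without loss of generality.
1. A is the centroid of triangle QGW ⇒ A = (1/3, 1/3)
2. Z lies on line AG with AZ:ZG = 3:2 ⇒ Z = (2/15, 11/15)
2·[GQW] = 1, 2·[ZGW] = -2/15
[GQW]:[ZGW] = 1:-2/15 = -15/2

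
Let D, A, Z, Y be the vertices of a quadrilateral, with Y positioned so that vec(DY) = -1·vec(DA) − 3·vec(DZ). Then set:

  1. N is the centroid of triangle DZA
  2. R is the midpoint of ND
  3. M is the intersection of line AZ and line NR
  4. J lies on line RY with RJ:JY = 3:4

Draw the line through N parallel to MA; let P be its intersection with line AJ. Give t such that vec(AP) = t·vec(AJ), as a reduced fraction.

t = 7/53

Work in coordinates with D = (0, 0), A = (1, 0), Z = (0, 1), Y = (-1, -3).
1. N is the centroid of triangle DZA ⇒ N = (1/3, 1/3)
2. R is the midpoint of ND ⇒ R = (1/6, 1/6)
3. M is the intersection of line AZ and line NR ⇒ M = (1/2, 1/2)
4. J lies on line RY with RJ:JY = 3:4 ⇒ J = (-1/3, -25/21)
through N parallel to MA: direction (1/2, -1/2); meets AJ at P = (131/159, -25/159)
P = A + t·(J−A) with t = 7/53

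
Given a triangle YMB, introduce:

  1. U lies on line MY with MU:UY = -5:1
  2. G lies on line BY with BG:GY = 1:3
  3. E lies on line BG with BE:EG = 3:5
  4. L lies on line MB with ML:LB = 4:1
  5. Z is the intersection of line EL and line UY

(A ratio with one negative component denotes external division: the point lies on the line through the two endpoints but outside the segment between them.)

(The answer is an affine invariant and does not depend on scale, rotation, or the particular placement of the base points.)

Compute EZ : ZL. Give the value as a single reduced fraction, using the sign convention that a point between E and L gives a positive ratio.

EZ:ZL = -145/128

Assign Y = (0, 0), M = (1, 0), B = (0, 1) — the answer is frame-independent, so this choice is without loss of generality.
1. U lies on line MY with MU:UY = -5:1 ⇒ U = (-1/4, 0)
2. G lies on line BY with BG:GY = 1:3 ⇒ G = (0, 3/4)
3. E lies on line BG with BE:EG = 3:5 ⇒ E = (0, 29/32)
4. L lies on line MB with ML:LB = 4:1 ⇒ L = (1/5, 4/5)
5. Z is the intersection of line EL and line UY ⇒ Z = (29/17, 0)
Z = E + t·(L−E) with t = 145/17, so EZ:ZL = t:(1−t) = 145/17:-128/17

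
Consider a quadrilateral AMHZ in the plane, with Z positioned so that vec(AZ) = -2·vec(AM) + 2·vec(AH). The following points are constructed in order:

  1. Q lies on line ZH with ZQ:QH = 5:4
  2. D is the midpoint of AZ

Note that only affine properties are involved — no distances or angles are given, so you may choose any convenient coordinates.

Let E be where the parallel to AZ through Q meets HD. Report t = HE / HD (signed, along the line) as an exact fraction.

Assign A = (0, 0), M = (1, 0), H = (0, 1), Z = (-2, 2) — the answer is frame-independent, so this choice is without loss of generality.
1. Q lies on line ZH with ZQ:QH = 5:4 ⇒ Q = (-8/9, 13/9)
2. D is the midpoint of AZ ⇒ D = (-1, 1)
through Q parallel to AZ: direction (-2, 2); meets HD at E = (-4/9, 1)
E = H + t·(D−H) with t = 4/9

t = 4/9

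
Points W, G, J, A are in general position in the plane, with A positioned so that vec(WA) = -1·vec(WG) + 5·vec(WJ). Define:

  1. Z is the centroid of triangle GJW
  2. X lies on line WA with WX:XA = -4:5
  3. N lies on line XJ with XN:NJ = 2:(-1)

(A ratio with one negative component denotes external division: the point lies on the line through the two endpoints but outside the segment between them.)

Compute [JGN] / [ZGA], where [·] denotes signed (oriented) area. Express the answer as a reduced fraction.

[JGN]:[ZGA] = 51/8

Assign W = (0, 0), G = (1, 0), J = (0, 1), A = (-1, 5) — the answer is frame-independent, so this choice is without loss of generality.
1. Z is the centroid of triangle GJW ⇒ Z = (1/3, 1/3)
2. X lies on line WA with WX:XA = -4:5 ⇒ X = (4, -20)
3. N lies on line XJ with XN:NJ = 2:(-1) ⇒ N = (-4, 22)
2·[JGN] = 17, 2·[ZGA] = 8/3
[JGN]:[ZGA] = 17:8/3 = 51/8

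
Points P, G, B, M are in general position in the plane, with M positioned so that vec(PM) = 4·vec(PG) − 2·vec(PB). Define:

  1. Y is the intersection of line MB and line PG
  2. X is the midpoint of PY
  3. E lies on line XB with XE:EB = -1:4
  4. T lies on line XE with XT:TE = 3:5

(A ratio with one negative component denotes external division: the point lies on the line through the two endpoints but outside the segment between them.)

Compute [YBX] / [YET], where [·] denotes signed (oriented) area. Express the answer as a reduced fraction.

Assign P = (0, 0), G = (1, 0), B = (0, 1), M = (4, -2) — the answer is frame-independent, so this choice is without loss of generality.
1. Y is the intersection of line MB and line PG ⇒ Y = (4/3, 0)
2. X is the midpoint of PY ⇒ X = (2/3, 0)
3. E lies on line XB with XE:EB = -1:4 ⇒ E = (8/9, -1/3)
4. T lies on line XE with XT:TE = 3:5 ⇒ T = (3/4, -1/8)
2·[YBX] = 2/3, 2·[YET] = -5/36
[YBX]:[YET] = 2/3:-5/36 = -24/5

[YBX]:[YET] = -24/5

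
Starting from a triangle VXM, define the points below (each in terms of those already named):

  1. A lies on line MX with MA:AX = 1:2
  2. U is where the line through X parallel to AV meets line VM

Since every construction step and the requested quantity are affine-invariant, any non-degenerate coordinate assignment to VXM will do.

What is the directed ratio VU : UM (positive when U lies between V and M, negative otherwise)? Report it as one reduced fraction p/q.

VU:UM = -2/3

Set V = (0, 0), X = (1, 0), M = (0, 1); any affine frame gives the same invariant.
1. A lies on line MX with MA:AX = 1:2 ⇒ A = (1/3, 2/3)
2. U is where the line through X parallel to AV meets line VM ⇒ U = (0, -2)
U = V + t·(M−V) with t = -2, so VU:UM = t:(1−t) = -2:3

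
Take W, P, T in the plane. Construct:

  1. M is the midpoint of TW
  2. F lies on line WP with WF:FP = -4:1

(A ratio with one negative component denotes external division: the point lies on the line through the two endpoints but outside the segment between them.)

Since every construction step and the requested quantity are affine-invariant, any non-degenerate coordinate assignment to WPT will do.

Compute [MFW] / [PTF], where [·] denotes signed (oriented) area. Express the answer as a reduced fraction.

[MFW]:[PTF] = 2

Assign W = (0, 0), P = (1, 0), T = (0, 1) — the answer is frame-independent, so this choice is without loss of generality.
1. M is the midpoint of TW ⇒ M = (0, 1/2)
2. F lies on line WP with WF:FP = -4:1 ⇒ F = (4/3, 0)
2·[MFW] = -2/3, 2·[PTF] = -1/3
[MFW]:[PTF] = -2/3:-1/3 = 2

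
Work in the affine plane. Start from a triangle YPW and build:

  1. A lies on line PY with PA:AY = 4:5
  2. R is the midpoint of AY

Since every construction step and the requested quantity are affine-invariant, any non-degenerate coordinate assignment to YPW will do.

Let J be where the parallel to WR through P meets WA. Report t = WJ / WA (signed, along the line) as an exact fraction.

Work in coordinates with Y = (0, 0), P = (1, 0), W = (0, 1).
1. A lies on line PY with PA:AY = 4:5 ⇒ A = (5/9, 0)
2. R is the midpoint of AY ⇒ R = (5/18, 0)
through P parallel to WR: direction (5/18, -1); meets WA at J = (13/9, -8/5)
J = W + t·(A−W) with t = 13/5

t = 13/5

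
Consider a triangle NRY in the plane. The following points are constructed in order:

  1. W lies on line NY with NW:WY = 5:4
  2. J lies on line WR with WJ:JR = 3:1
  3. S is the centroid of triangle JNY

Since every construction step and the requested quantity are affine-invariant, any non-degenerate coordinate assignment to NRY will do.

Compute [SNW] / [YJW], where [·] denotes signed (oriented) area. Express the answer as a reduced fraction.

[SNW]:[YJW] = 5/12

Set N = (0, 0), R = (1, 0), Y = (0, 1); any affine frame gives the same invariant.
1. W lies on line NY with NW:WY = 5:4 ⇒ W = (0, 5/9)
2. J lies on line WR with WJ:JR = 3:1 ⇒ J = (3/4, 5/36)
3. S is the centroid of triangle JNY ⇒ S = (1/4, 41/108)
2·[SNW] = -5/36, 2·[YJW] = -1/3
[SNW]:[YJW] = -5/36:-1/3 = 5/12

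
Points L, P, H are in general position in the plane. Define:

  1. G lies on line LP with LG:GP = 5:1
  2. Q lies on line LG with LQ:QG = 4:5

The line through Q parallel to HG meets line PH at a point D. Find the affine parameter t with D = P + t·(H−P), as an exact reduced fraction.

t = 34/9

Assign L = (0, 0), P = (1, 0), H = (0, 1) — the answer is frame-independent, so this choice is without loss of generality.
1. G lies on line LP with LG:GP = 5:1 ⇒ G = (5/6, 0)
2. Q lies on line LG with LQ:QG = 4:5 ⇒ Q = (10/27, 0)
through Q parallel to HG: direction (5/6, -1); meets PH at D = (-25/9, 34/9)
D = P + t·(H−P) with t = 34/9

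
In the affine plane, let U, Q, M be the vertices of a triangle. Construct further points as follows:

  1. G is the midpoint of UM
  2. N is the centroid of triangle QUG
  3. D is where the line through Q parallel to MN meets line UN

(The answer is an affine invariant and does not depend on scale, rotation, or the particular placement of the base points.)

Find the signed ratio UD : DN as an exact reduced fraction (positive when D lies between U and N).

Set U = (0, 0), Q = (1, 0), M = (0, 1); any affine frame gives the same invariant.
1. G is the midpoint of UM ⇒ G = (0, 1/2)
2. N is the centroid of triangle QUG ⇒ N = (1/3, 1/6)
3. D is where the line through Q parallel to MN meets line UN ⇒ D = (5/6, 5/12)
D = U + t·(N−U) with t = 5/2, so UD:DN = t:(1−t) = 5/2:-3/2

UD:DN = -5/3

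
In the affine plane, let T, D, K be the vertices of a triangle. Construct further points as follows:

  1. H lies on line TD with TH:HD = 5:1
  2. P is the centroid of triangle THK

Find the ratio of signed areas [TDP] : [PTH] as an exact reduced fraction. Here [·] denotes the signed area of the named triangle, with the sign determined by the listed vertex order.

Choose coordinates T = (0, 0), D = (1, 0), K = (0, 1).
1. H lies on line TD with TH:HD = 5:1 ⇒ H = (5/6, 0)
2. P is the centroid of triangle THK ⇒ P = (5/18, 1/3)
2·[TDP] = 1/3, 2·[PTH] = 5/18
[TDP]:[PTH] = 1/3:5/18 = 6/5

[TDP]:[PTH] = 6/5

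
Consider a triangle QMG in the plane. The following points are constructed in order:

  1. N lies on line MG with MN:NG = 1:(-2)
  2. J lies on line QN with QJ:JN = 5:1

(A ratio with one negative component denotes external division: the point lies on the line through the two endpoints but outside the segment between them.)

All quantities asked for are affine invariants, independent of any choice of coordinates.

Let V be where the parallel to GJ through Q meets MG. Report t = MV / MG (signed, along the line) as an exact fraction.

Assign Q = (0, 0), M = (1, 0), G = (0, 1) — the answer is frame-independent, so this choice is without loss of generality.
1. N lies on line MG with MN:NG = 1:(-2) ⇒ N = (2, -1)
2. J lies on line QN with QJ:JN = 5:1 ⇒ J = (5/3, -5/6)
through Q parallel to GJ: direction (5/3, -11/6); meets MG at V = (-10, 11)
V = M + t·(G−M) with t = 11

t = 11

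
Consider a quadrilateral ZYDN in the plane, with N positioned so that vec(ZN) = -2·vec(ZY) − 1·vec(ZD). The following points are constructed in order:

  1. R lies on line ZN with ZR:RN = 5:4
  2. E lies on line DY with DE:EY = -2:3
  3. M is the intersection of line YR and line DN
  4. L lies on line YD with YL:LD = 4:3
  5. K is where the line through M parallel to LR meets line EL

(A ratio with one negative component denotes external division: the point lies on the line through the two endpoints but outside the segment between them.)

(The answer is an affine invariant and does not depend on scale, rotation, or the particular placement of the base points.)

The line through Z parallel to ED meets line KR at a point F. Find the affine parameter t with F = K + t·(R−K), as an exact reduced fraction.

t = 3/8

Assign Z = (0, 0), Y = (1, 0), D = (0, 1), N = (-2, -1) — the answer is frame-independent, so this choice is without loss of generality.
1. R lies on line ZN with ZR:RN = 5:4 ⇒ R = (-10/9, -5/9)
2. E lies on line DY with DE:EY = -2:3 ⇒ E = (-2, 3)
3. M is the intersection of line YR and line DN ⇒ M = (-12/7, -5/7)
4. L lies on line YD with YL:LD = 4:3 ⇒ L = (3/7, 4/7)
5. K is where the line through M parallel to LR meets line EL ⇒ K = (13/49, 36/49)
through Z parallel to ED: direction (2, -2); meets KR at F = (-295/1176, 295/1176)
F = K + t·(R−K) with t = 3/8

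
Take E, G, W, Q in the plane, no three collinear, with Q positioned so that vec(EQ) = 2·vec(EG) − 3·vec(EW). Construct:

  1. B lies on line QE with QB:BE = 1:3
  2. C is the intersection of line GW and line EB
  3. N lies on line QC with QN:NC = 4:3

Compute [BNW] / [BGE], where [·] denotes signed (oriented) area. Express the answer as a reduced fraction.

Work in coordinates with E = (0, 0), G = (1, 0), W = (0, 1), Q = (2, -3).
1. B lies on line QE with QB:BE = 1:3 ⇒ B = (3/2, -9/4)
2. C is the intersection of line GW and line EB ⇒ C = (-2, 3)
3. N lies on line QC with QN:NC = 4:3 ⇒ N = (-2/7, 3/7)
2·[BNW] = -25/14, 2·[BGE] = 9/4
[BNW]:[BGE] = -25/14:9/4 = -50/63

[BNW]:[BGE] = -50/63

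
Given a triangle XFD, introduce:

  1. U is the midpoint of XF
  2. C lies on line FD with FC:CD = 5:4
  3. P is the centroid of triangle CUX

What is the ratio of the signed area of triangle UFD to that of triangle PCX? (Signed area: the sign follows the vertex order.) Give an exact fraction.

[UFD]:[PCX] = 27/5

Set X = (0, 0), F = (1, 0), D = (0, 1); any affine frame gives the same invariant.
1. U is the midpoint of XF ⇒ U = (1/2, 0)
2. C lies on line FD with FC:CD = 5:4 ⇒ C = (4/9, 5/9)
3. P is the centroid of triangle CUX ⇒ P = (17/54, 5/27)
2·[UFD] = 1/2, 2·[PCX] = 5/54
[UFD]:[PCX] = 1/2:5/54 = 27/5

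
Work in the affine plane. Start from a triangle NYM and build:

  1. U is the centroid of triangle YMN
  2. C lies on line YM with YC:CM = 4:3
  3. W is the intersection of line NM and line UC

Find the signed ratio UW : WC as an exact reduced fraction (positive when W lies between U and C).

UW:WC = -7/9

Choose coordinates N = (0, 0), Y = (1, 0), M = (0, 1).
1. U is the centroid of triangle YMN ⇒ U = (1/3, 1/3)
2. C lies on line YM with YC:CM = 4:3 ⇒ C = (3/7, 4/7)
3. W is the intersection of line NM and line UC ⇒ W = (0, -1/2)
W = U + t·(C−U) with t = -7/2, so UW:WC = t:(1−t) = -7/2:9/2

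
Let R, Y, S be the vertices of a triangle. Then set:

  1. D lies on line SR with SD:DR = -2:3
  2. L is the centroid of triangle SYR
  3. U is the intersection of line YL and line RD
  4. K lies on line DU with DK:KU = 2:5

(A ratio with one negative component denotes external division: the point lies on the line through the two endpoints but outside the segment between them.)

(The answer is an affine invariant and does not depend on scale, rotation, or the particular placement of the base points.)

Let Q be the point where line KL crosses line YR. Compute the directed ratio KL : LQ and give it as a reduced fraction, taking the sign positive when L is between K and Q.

KL:LQ = 41/7

Assign R = (0, 0), Y = (1, 0), S = (0, 1) — the answer is frame-independent, so this choice is without loss of generality.
1. D lies on line SR with SD:DR = -2:3 ⇒ D = (0, 3)
2. L is the centroid of triangle SYR ⇒ L = (1/3, 1/3)
3. U is the intersection of line YL and line RD ⇒ U = (0, 1/2)
4. K lies on line DU with DK:KU = 2:5 ⇒ K = (0, 16/7)
line KL meets YR at Q = (16/41, 0)
L = K + t·(Q−K) with t = 41/48, so KL:LQ = 41/48:7/48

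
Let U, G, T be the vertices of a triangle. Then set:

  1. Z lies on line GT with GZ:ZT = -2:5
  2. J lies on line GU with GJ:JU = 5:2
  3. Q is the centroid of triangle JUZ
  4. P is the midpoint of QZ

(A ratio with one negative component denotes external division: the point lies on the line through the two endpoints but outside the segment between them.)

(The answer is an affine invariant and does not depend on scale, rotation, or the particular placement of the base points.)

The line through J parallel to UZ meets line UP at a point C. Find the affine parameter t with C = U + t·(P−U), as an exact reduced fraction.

t = 6

Set U = (0, 0), G = (1, 0), T = (0, 1); any affine frame gives the same invariant.
1. Z lies on line GT with GZ:ZT = -2:5 ⇒ Z = (5/3, -2/3)
2. J lies on line GU with GJ:JU = 5:2 ⇒ J = (2/7, 0)
3. Q is the centroid of triangle JUZ ⇒ Q = (41/63, -2/9)
4. P is the midpoint of QZ ⇒ P = (73/63, -4/9)
through J parallel to UZ: direction (5/3, -2/3); meets UP at C = (146/21, -8/3)
C = U + t·(P−U) with t = 6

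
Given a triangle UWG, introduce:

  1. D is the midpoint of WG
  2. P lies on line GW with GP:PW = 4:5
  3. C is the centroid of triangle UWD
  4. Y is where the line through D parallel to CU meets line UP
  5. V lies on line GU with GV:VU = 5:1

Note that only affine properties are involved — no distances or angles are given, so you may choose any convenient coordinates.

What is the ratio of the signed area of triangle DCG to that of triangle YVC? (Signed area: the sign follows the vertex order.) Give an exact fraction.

Assign U = (0, 0), W = (1, 0), G = (0, 1) — the answer is frame-independent, so this choice is without loss of generality.
1. D is the midpoint of WG ⇒ D = (1/2, 1/2)
2. P lies on line GW with GP:PW = 4:5 ⇒ P = (4/9, 5/9)
3. C is the centroid of triangle UWD ⇒ C = (1/2, 1/6)
4. Y is where the line through D parallel to CU meets line UP ⇒ Y = (4/11, 5/11)
5. V lies on line GU with GV:VU = 5:1 ⇒ V = (0, 1/6)
2·[DCG] = -1/6, 2·[YVC] = 19/132
[DCG]:[YVC] = -1/6:19/132 = -22/19

[DCG]:[YVC] = -22/19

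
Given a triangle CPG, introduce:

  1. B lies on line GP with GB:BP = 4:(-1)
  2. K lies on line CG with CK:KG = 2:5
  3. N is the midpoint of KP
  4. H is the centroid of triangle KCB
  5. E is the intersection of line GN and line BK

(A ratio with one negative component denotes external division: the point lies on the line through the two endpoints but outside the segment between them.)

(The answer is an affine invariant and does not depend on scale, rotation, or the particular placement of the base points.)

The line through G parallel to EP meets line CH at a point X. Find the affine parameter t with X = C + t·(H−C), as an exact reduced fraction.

Assign C = (0, 0), P = (1, 0), G = (0, 1) — the answer is frame-independent, so this choice is without loss of generality.
1. B lies on line GP with GB:BP = 4:(-1) ⇒ B = (4/3, -1/3)
2. K lies on line CG with CK:KG = 2:5 ⇒ K = (0, 2/7)
3. N is the midpoint of KP ⇒ N = (1/2, 1/7)
4. H is the centroid of triangle KCB ⇒ H = (4/9, -1/63)
5. E is the intersection of line GN and line BK ⇒ E = (4/7, 1/49)
through G parallel to EP: direction (3/7, -1/49); meets CH at X = (84, -3)
X = C + t·(H−C) with t = 189

t = 189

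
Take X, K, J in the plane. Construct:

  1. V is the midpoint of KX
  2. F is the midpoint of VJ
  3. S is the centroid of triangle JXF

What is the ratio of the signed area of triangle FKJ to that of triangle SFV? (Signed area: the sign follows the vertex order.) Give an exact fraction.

[FKJ]:[SFV] = -3

Work in coordinates with X = (0, 0), K = (1, 0), J = (0, 1).
1. V is the midpoint of KX ⇒ V = (1/2, 0)
2. F is the midpoint of VJ ⇒ F = (1/4, 1/2)
3. S is the centroid of triangle JXF ⇒ S = (1/12, 1/2)
2·[FKJ] = 1/4, 2·[SFV] = -1/12
[FKJ]:[SFV] = 1/4:-1/12 = -3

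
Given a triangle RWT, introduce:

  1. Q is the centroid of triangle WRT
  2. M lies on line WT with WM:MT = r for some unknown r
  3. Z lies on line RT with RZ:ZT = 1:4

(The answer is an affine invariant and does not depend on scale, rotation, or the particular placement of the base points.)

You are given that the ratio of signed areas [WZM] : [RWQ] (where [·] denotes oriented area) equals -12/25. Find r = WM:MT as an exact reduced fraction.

Set R = (0, 0), W = (1, 0), T = (0, 1); any affine frame gives the same invariant.
1. Q is the centroid of triangle WRT ⇒ Q = (1/3, 1/3)
2. With WM:MT = r, write λ = r/(r+1) so M = W + λ·(T−W); M is affine-linear in λ
3. Z lies on line RT with RZ:ZT = 1:4 ⇒ Z = (0, 1/5)
Every point depending on M is an affine combination of M and λ-independent points, so each such coordinate is linear in λ; the λ² term in each signed area is a multiple of (T−W)×(T−W) = 0, so 2·[WZM] and 2·[RWQ] are each linear in λ. Evaluating at λ=0 and λ=1:
  2·[WZM] = -4/5·λ,   2·[RWQ] = 1/3
So [WZM]:[RWQ] = (-4/5·λ) / (1/3). Setting this equal to -12/25:
  -4/5·λ = -12/25·(1/3)  ⇒  λ = 1/5
Then r = λ/(1−λ) = (1/5)/(4/5) = 1/4. Check: with r = 1/4, M = (4/5, 1/5) and [WZM]:[RWQ] = -12/25 as required.

r = 1/4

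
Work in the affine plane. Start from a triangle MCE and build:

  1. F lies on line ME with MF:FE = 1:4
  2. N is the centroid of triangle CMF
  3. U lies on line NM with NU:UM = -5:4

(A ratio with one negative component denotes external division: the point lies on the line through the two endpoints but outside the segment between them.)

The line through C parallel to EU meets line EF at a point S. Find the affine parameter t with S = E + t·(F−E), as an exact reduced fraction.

Set M = (0, 0), C = (1, 0), E = (0, 1); any affine frame gives the same invariant.
1. F lies on line ME with MF:FE = 1:4 ⇒ F = (0, 1/5)
2. N is the centroid of triangle CMF ⇒ N = (1/3, 1/15)
3. U lies on line NM with NU:UM = -5:4 ⇒ U = (-4/3, -4/15)
through C parallel to EU: direction (-4/3, -19/15); meets EF at S = (0, -19/20)
S = E + t·(F−E) with t = 39/16

t = 39/16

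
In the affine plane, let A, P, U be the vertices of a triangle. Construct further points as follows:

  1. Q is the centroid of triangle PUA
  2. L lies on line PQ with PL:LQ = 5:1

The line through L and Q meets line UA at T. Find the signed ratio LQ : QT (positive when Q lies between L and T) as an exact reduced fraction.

LQ:QT = 1/3

Work in coordinates with A = (0, 0), P = (1, 0), U = (0, 1).
1. Q is the centroid of triangle PUA ⇒ Q = (1/3, 1/3)
2. L lies on line PQ with PL:LQ = 5:1 ⇒ L = (4/9, 5/18)
line LQ meets UA at T = (0, 1/2)
Q = L + t·(T−L) with t = 1/4, so LQ:QT = 1/4:3/4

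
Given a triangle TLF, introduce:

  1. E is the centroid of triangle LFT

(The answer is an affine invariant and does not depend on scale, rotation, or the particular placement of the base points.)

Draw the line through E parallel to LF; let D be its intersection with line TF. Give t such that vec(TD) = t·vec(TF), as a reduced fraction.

Assign T = (0, 0), L = (1, 0), F = (0, 1) — the answer is frame-independent, so this choice is without loss of generality.
1. E is the centroid of triangle LFT ⇒ E = (1/3, 1/3)
through E parallel to LF: direction (-1, 1); meets TF at D = (0, 2/3)
D = T + t·(F−T) with t = 2/3

t = 2/3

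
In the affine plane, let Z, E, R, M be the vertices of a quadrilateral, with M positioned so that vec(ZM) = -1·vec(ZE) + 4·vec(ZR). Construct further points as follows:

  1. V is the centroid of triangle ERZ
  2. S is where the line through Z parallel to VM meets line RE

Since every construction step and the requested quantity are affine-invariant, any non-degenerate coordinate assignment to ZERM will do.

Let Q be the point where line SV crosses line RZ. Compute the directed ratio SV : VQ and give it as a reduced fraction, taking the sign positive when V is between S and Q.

Work in coordinates with Z = (0, 0), E = (1, 0), R = (0, 1), M = (-1, 4).
1. V is the centroid of triangle ERZ ⇒ V = (1/3, 1/3)
2. S is where the line through Z parallel to VM meets line RE ⇒ S = (-4/7, 11/7)
line SV meets RZ at Q = (0, 15/19)
V = S + t·(Q−S) with t = 19/12, so SV:VQ = 19/12:-7/12

SV:VQ = -19/7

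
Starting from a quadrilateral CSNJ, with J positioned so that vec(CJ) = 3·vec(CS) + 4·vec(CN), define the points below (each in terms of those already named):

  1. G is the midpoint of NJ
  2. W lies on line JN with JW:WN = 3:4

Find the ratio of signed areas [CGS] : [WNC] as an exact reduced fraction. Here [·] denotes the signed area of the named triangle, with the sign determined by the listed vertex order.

[CGS]:[WNC] = -35/24

Work in coordinates with C = (0, 0), S = (1, 0), N = (0, 1), J = (3, 4).
1. G is the midpoint of NJ ⇒ G = (3/2, 5/2)
2. W lies on line JN with JW:WN = 3:4 ⇒ W = (12/7, 19/7)
2·[CGS] = -5/2, 2·[WNC] = 12/7
[CGS]:[WNC] = -5/2:12/7 = -35/24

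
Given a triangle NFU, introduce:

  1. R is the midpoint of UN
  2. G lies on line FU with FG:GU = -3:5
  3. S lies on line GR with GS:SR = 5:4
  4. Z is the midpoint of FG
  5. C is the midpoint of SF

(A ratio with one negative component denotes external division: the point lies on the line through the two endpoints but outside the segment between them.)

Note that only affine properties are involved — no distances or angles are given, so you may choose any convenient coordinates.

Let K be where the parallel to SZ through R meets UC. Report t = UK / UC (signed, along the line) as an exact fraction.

t = 46/55

Set N = (0, 0), F = (1, 0), U = (0, 1); any affine frame gives the same invariant.
1. R is the midpoint of UN ⇒ R = (0, 1/2)
2. G lies on line FU with FG:GU = -3:5 ⇒ G = (5/2, -3/2)
3. S lies on line GR with GS:SR = 5:4 ⇒ S = (10/9, -7/18)
4. Z is the midpoint of FG ⇒ Z = (7/4, -3/4)
5. C is the midpoint of SF ⇒ C = (19/18, -7/36)
through R parallel to SZ: direction (23/36, -13/36); meets UC at K = (437/495, 1/990)
K = U + t·(C−U) with t = 46/55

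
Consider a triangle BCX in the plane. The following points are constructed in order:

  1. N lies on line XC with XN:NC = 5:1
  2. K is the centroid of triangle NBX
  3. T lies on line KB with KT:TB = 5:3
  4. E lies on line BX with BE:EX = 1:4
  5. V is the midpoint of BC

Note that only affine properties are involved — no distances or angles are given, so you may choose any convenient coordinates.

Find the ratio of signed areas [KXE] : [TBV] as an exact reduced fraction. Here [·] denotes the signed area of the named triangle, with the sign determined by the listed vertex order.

Set B = (0, 0), C = (1, 0), X = (0, 1); any affine frame gives the same invariant.
1. N lies on line XC with XN:NC = 5:1 ⇒ N = (5/6, 1/6)
2. K is the centroid of triangle NBX ⇒ K = (5/18, 7/18)
3. T lies on line KB with KT:TB = 5:3 ⇒ T = (5/48, 7/48)
4. E lies on line BX with BE:EX = 1:4 ⇒ E = (0, 1/5)
5. V is the midpoint of BC ⇒ V = (1/2, 0)
2·[KXE] = 2/9, 2·[TBV] = 7/96
[KXE]:[TBV] = 2/9:7/96 = 64/21

[KXE]:[TBV] = 64/21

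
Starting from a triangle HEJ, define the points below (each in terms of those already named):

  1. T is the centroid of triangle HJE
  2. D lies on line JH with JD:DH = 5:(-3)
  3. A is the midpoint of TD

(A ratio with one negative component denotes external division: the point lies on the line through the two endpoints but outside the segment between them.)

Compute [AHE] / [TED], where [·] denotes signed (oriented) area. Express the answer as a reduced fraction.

[AHE]:[TED] = 7/16

Work in coordinates with H = (0, 0), E = (1, 0), J = (0, 1).
1. T is the centroid of triangle HJE ⇒ T = (1/3, 1/3)
2. D lies on line JH with JD:DH = 5:(-3) ⇒ D = (0, -3/2)
3. A is the midpoint of TD ⇒ A = (1/6, -7/12)
2·[AHE] = -7/12, 2·[TED] = -4/3
[AHE]:[TED] = -7/12:-4/3 = 7/16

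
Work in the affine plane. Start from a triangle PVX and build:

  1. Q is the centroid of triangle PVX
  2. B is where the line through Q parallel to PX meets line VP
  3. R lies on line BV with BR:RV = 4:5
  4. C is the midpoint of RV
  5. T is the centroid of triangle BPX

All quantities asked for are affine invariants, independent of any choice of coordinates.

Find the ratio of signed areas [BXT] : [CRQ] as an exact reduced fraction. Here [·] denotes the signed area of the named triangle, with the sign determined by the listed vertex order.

Set P = (0, 0), V = (1, 0), X = (0, 1); any affine frame gives the same invariant.
1. Q is the centroid of triangle PVX ⇒ Q = (1/3, 1/3)
2. B is where the line through Q parallel to PX meets line VP ⇒ B = (1/3, 0)
3. R lies on line BV with BR:RV = 4:5 ⇒ R = (17/27, 0)
4. C is the midpoint of RV ⇒ C = (22/27, 0)
5. T is the centroid of triangle BPX ⇒ T = (1/9, 1/3)
2·[BXT] = 1/9, 2·[CRQ] = -5/81
[BXT]:[CRQ] = 1/9:-5/81 = -9/5

[BXT]:[CRQ] = -9/5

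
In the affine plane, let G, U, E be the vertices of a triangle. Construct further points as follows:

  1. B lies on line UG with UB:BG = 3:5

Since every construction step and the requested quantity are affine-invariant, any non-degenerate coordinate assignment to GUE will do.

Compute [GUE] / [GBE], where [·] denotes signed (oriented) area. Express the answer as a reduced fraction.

[GUE]:[GBE] = 8/5

Assign G = (0, 0), U = (1, 0), E = (0, 1) — the answer is frame-independent, so this choice is without loss of generality.
1. B lies on line UG with UB:BG = 3:5 ⇒ B = (5/8, 0)
2·[GUE] = 1, 2·[GBE] = 5/8
[GUE]:[GBE] = 1:5/8 = 8/5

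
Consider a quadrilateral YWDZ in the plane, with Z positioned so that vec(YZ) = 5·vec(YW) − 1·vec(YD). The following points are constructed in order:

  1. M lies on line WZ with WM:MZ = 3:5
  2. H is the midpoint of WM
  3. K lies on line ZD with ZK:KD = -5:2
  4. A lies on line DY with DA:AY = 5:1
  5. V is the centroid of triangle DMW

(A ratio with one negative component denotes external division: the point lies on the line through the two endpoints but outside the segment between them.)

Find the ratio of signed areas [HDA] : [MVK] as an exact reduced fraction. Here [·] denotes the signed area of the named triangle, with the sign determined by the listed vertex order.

Work in coordinates with Y = (0, 0), W = (1, 0), D = (0, 1), Z = (5, -1).
1. M lies on line WZ with WM:MZ = 3:5 ⇒ M = (5/2, -3/8)
2. H is the midpoint of WM ⇒ H = (7/4, -3/16)
3. K lies on line ZD with ZK:KD = -5:2 ⇒ K = (-10/3, 7/3)
4. A lies on line DY with DA:AY = 5:1 ⇒ A = (0, 1/6)
5. V is the centroid of triangle DMW ⇒ V = (7/6, 5/24)
2·[HDA] = 35/24, 2·[MVK] = -5/24
[HDA]:[MVK] = 35/24:-5/24 = -7

[HDA]:[MVK] = -7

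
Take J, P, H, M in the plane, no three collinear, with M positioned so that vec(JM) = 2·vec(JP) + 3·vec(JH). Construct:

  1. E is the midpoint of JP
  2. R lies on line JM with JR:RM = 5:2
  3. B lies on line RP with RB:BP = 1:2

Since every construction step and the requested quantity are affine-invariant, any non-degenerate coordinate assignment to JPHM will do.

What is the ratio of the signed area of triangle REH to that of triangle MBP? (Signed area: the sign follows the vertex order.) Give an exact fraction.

[REH]:[MBP] = -7/2

Work in coordinates with J = (0, 0), P = (1, 0), H = (0, 1), M = (2, 3).
1. E is the midpoint of JP ⇒ E = (1/2, 0)
2. R lies on line JM with JR:RM = 5:2 ⇒ R = (10/7, 15/7)
3. B lies on line RP with RB:BP = 1:2 ⇒ B = (9/7, 10/7)
2·[REH] = -2, 2·[MBP] = 4/7
[REH]:[MBP] = -2:4/7 = -7/2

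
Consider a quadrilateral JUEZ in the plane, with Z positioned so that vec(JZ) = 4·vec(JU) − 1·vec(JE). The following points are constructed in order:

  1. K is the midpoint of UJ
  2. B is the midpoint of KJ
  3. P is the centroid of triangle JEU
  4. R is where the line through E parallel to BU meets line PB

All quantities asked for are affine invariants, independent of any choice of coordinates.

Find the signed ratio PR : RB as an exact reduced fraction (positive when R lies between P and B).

PR:RB = -2/3

Assign J = (0, 0), U = (1, 0), E = (0, 1), Z = (4, -1) — the answer is frame-independent, so this choice is without loss of generality.
1. K is the midpoint of UJ ⇒ K = (1/2, 0)
2. B is the midpoint of KJ ⇒ B = (1/4, 0)
3. P is the centroid of triangle JEU ⇒ P = (1/3, 1/3)
4. R is where the line through E parallel to BU meets line PB ⇒ R = (1/2, 1)
R = P + t·(B−P) with t = -2, so PR:RB = t:(1−t) = -2:3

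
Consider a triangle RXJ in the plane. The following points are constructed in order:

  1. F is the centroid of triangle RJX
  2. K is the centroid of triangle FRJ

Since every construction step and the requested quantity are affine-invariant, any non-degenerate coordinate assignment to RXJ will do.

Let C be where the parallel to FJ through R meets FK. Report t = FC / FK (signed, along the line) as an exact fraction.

t = 3

Assign R = (0, 0), X = (1, 0), J = (0, 1) — the answer is frame-independent, so this choice is without loss of generality.
1. F is the centroid of triangle RJX ⇒ F = (1/3, 1/3)
2. K is the centroid of triangle FRJ ⇒ K = (1/9, 4/9)
through R parallel to FJ: direction (-1/3, 2/3); meets FK at C = (-1/3, 2/3)
C = F + t·(K−F) with t = 3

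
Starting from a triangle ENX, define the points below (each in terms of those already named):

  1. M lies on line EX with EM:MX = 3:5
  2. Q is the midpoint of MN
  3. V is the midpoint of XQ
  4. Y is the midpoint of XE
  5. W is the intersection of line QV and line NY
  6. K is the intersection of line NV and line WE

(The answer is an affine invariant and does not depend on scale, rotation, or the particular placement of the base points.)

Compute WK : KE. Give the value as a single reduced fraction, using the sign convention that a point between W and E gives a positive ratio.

Work in coordinates with E = (0, 0), N = (1, 0), X = (0, 1).
1. M lies on line EX with EM:MX = 3:5 ⇒ M = (0, 3/8)
2. Q is the midpoint of MN ⇒ Q = (1/2, 3/16)
3. V is the midpoint of XQ ⇒ V = (1/4, 19/32)
4. Y is the midpoint of XE ⇒ Y = (0, 1/2)
5. W is the intersection of line QV and line NY ⇒ W = (4/9, 5/18)
6. K is the intersection of line NV and line WE ⇒ K = (19/34, 95/272)
K = W + t·(E−W) with t = -35/136, so WK:KE = t:(1−t) = -35/136:171/136

WK:KE = -35/171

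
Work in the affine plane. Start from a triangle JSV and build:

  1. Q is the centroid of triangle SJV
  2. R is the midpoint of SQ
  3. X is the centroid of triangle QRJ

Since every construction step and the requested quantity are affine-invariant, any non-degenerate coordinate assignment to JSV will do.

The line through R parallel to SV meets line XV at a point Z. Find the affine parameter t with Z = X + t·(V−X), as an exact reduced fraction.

t = 2/3

Assign J = (0, 0), S = (1, 0), V = (0, 1) — the answer is frame-independent, so this choice is without loss of generality.
1. Q is the centroid of triangle SJV ⇒ Q = (1/3, 1/3)
2. R is the midpoint of SQ ⇒ R = (2/3, 1/6)
3. X is the centroid of triangle QRJ ⇒ X = (1/3, 1/6)
through R parallel to SV: direction (-1, 1); meets XV at Z = (1/9, 13/18)
Z = X + t·(V−X) with t = 2/3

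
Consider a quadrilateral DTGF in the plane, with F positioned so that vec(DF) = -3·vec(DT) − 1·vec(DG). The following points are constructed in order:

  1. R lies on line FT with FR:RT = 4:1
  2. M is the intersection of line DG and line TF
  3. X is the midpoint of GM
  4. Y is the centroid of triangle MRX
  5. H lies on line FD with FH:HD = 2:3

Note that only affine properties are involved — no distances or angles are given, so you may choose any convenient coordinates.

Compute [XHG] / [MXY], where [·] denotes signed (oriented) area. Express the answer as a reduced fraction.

Choose coordinates D = (0, 0), T = (1, 0), G = (0, 1), F = (-3, -1).
1. R lies on line FT with FR:RT = 4:1 ⇒ R = (1/5, -1/5)
2. M is the intersection of line DG and line TF ⇒ M = (0, -1/4)
3. X is the midpoint of GM ⇒ X = (0, 3/8)
4. Y is the centroid of triangle MRX ⇒ Y = (1/15, -1/40)
5. H lies on line FD with FH:HD = 2:3 ⇒ H = (-9/5, -3/5)
2·[XHG] = -9/8, 2·[MXY] = -1/24
[XHG]:[MXY] = -9/8:-1/24 = 27

[XHG]:[MXY] = 27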